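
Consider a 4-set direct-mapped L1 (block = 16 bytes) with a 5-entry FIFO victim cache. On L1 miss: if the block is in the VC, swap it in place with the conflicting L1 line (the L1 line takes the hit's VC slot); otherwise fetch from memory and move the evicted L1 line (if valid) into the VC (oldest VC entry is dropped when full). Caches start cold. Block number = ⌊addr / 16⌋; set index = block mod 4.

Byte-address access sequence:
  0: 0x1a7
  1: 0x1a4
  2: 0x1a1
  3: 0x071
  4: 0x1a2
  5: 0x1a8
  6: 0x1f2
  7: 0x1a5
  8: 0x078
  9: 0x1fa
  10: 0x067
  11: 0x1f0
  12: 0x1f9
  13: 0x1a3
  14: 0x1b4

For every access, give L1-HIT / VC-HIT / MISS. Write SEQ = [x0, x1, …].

SEQ = [MISS, L1-HIT, L1-HIT, MISS, L1-HIT, L1-HIT, MISS, L1-HIT, VC-HIT, VC-HIT, MISS, L1-HIT, L1-HIT, VC-HIT, MISS]

  [0] addr=0x1a7 blk=26 s=2: MISS | VC []
  [1] addr=0x1a4 blk=26 s=2: L1-HIT | VC []
  [2] addr=0x1a1 blk=26 s=2: L1-HIT | VC []
  [3] addr=0x71 blk=7 s=3: MISS | VC []
  [4] addr=0x1a2 blk=26 s=2: L1-HIT | VC []
  [5] addr=0x1a8 blk=26 s=2: L1-HIT | VC []
  [6] addr=0x1f2 blk=31 s=3: MISS | VC [7]
  [7] addr=0x1a5 blk=26 s=2: L1-HIT | VC [7]
  [8] addr=0x78 blk=7 s=3: VC-HIT | VC [31]
  [9] addr=0x1fa blk=31 s=3: VC-HIT | VC [7]
  [10] addr=0x67 blk=6 s=2: MISS | VC [7, 26]
  [11] addr=0x1f0 blk=31 s=3: L1-HIT | VC [7, 26]
  [12] addr=0x1f9 blk=31 s=3: L1-HIT | VC [7, 26]
  [13] addr=0x1a3 blk=26 s=2: VC-HIT | VC [7, 6]
  [14] addr=0x1b4 blk=27 s=3: MISS | VC [7, 6, 31]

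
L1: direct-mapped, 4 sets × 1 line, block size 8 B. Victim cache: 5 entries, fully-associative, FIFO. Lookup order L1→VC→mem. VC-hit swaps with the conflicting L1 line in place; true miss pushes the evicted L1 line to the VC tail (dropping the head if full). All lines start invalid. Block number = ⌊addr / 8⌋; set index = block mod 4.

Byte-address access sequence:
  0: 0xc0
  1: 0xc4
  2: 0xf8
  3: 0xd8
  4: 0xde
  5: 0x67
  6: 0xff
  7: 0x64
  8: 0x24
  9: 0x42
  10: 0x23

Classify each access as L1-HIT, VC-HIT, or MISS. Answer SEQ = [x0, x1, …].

  [0] addr=0xc0 blk=24 s=0: MISS | VC []
  [1] addr=0xc4 blk=24 s=0: L1-HIT | VC []
  [2] addr=0xf8 blk=31 s=3: MISS | VC []
  [3] addr=0xd8 blk=27 s=3: MISS | VC [31]
  [4] addr=0xde blk=27 s=3: L1-HIT | VC [31]
  [5] addr=0x67 blk=12 s=0: MISS | VC [31, 24]
  [6] addr=0xff blk=31 s=3: VC-HIT | VC [27, 24]
  [7] addr=0x64 blk=12 s=0: L1-HIT | VC [27, 24]
  [8] addr=0x24 blk=4 s=0: MISS | VC [27, 24, 12]
  [9] addr=0x42 blk=8 s=0: MISS | VC [27, 24, 12, 4]
  [10] addr=0x23 blk=4 s=0: VC-HIT | VC [27, 24, 12, 8]

SEQ = [MISS, L1-HIT, MISS, MISS, L1-HIT, MISS, VC-HIT, L1-HIT, MISS, MISS, VC-HIT]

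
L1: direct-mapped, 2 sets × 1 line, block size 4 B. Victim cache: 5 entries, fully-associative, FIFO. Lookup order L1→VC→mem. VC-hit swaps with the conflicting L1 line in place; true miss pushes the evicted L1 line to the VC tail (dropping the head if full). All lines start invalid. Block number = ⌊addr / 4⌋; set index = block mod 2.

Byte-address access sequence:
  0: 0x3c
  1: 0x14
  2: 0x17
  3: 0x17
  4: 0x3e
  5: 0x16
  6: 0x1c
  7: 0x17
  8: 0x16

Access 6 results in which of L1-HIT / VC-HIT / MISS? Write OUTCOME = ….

OUTCOME = MISS

0: 0x3c (blk 15, set 1) → MISS  vc=[]
1: 0x14 (blk 5, set 1) → MISS  vc=[15]
2: 0x17 (blk 5, set 1) → L1-HIT  vc=[15]
3: 0x17 (blk 5, set 1) → L1-HIT  vc=[15]
4: 0x3e (blk 15, set 1) → VC-HIT  vc=[5]
5: 0x16 (blk 5, set 1) → VC-HIT  vc=[15]
6: 0x1c (blk 7, set 1) → MISS  vc=[15, 5]
7: 0x17 (blk 5, set 1) → VC-HIT  vc=[15, 7]
8: 0x16 (blk 5, set 1) → L1-HIT  vc=[15, 7]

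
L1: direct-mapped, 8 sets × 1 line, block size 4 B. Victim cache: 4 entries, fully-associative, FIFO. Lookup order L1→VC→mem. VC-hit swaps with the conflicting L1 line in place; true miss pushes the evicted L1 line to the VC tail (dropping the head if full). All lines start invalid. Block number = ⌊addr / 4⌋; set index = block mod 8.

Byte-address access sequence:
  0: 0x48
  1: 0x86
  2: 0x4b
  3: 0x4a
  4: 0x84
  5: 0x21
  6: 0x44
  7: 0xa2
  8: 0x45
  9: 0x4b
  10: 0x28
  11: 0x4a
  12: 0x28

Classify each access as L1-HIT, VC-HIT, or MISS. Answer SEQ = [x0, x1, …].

0: 0x48 (blk 18, set 2) → MISS  vc=[]
1: 0x86 (blk 33, set 1) → MISS  vc=[]
2: 0x4b (blk 18, set 2) → L1-HIT  vc=[]
3: 0x4a (blk 18, set 2) → L1-HIT  vc=[]
4: 0x84 (blk 33, set 1) → L1-HIT  vc=[]
5: 0x21 (blk 8, set 0) → MISS  vc=[]
6: 0x44 (blk 17, set 1) → MISS  vc=[33]
7: 0xa2 (blk 40, set 0) → MISS  vc=[33, 8]
8: 0x45 (blk 17, set 1) → L1-HIT  vc=[33, 8]
9: 0x4b (blk 18, set 2) → L1-HIT  vc=[33, 8]
10: 0x28 (blk 10, set 2) → MISS  vc=[33, 8, 18]
11: 0x4a (blk 18, set 2) → VC-HIT  vc=[33, 8, 10]
12: 0x28 (blk 10, set 2) → VC-HIT  vc=[33, 8, 18]

SEQ = [MISS, MISS, L1-HIT, L1-HIT, L1-HIT, MISS, MISS, MISS, L1-HIT, L1-HIT, MISS, VC-HIT, VC-HIT]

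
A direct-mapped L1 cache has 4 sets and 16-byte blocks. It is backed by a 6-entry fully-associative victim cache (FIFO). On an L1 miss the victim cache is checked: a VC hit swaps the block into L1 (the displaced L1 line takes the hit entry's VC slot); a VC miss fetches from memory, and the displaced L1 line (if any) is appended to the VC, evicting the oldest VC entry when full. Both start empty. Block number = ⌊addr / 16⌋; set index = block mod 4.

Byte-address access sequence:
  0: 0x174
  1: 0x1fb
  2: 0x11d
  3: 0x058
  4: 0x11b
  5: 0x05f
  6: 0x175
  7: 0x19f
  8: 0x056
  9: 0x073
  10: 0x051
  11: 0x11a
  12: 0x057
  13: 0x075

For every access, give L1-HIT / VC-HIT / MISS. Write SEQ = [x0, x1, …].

0: 0x174 (blk 23, set 3) → MISS  vc=[]
1: 0x1fb (blk 31, set 3) → MISS  vc=[23]
2: 0x11d (blk 17, set 1) → MISS  vc=[23]
3: 0x58 (blk 5, set 1) → MISS  vc=[23, 17]
4: 0x11b (blk 17, set 1) → VC-HIT  vc=[23, 5]
5: 0x5f (blk 5, set 1) → VC-HIT  vc=[23, 17]
6: 0x175 (blk 23, set 3) → VC-HIT  vc=[31, 17]
7: 0x19f (blk 25, set 1) → MISS  vc=[31, 17, 5]
8: 0x56 (blk 5, set 1) → VC-HIT  vc=[31, 17, 25]
9: 0x73 (blk 7, set 3) → MISS  vc=[31, 17, 25, 23]
10: 0x51 (blk 5, set 1) → L1-HIT  vc=[31, 17, 25, 23]
11: 0x11a (blk 17, set 1) → VC-HIT  vc=[31, 5, 25, 23]
12: 0x57 (blk 5, set 1) → VC-HIT  vc=[31, 17, 25, 23]
13: 0x75 (blk 7, set 3) → L1-HIT  vc=[31, 17, 25, 23]

SEQ = [MISS, MISS, MISS, MISS, VC-HIT, VC-HIT, VC-HIT, MISS, VC-HIT, MISS, L1-HIT, VC-HIT, VC-HIT, L1-HIT]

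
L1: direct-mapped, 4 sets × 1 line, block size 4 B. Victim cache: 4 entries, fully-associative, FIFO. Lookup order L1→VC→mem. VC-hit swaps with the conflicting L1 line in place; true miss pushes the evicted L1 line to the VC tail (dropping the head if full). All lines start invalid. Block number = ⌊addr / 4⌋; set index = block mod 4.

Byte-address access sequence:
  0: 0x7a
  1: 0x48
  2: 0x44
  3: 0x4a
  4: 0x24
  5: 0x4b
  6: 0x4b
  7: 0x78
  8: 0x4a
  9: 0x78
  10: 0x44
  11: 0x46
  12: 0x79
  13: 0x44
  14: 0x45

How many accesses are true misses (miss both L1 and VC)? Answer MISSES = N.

MISSES = 4

0: 0x7a (blk 30, set 2) → MISS  vc=[]
1: 0x48 (blk 18, set 2) → MISS  vc=[30]
2: 0x44 (blk 17, set 1) → MISS  vc=[30]
3: 0x4a (blk 18, set 2) → L1-HIT  vc=[30]
4: 0x24 (blk 9, set 1) → MISS  vc=[30, 17]
5: 0x4b (blk 18, set 2) → L1-HIT  vc=[30, 17]
6: 0x4b (blk 18, set 2) → L1-HIT  vc=[30, 17]
7: 0x78 (blk 30, set 2) → VC-HIT  vc=[18, 17]
8: 0x4a (blk 18, set 2) → VC-HIT  vc=[30, 17]
9: 0x78 (blk 30, set 2) → VC-HIT  vc=[18, 17]
10: 0x44 (blk 17, set 1) → VC-HIT  vc=[18, 9]
11: 0x46 (blk 17, set 1) → L1-HIT  vc=[18, 9]
12: 0x79 (blk 30, set 2) → L1-HIT  vc=[18, 9]
13: 0x44 (blk 17, set 1) → L1-HIT  vc=[18, 9]
14: 0x45 (blk 17, set 1) → L1-HIT  vc=[18, 9]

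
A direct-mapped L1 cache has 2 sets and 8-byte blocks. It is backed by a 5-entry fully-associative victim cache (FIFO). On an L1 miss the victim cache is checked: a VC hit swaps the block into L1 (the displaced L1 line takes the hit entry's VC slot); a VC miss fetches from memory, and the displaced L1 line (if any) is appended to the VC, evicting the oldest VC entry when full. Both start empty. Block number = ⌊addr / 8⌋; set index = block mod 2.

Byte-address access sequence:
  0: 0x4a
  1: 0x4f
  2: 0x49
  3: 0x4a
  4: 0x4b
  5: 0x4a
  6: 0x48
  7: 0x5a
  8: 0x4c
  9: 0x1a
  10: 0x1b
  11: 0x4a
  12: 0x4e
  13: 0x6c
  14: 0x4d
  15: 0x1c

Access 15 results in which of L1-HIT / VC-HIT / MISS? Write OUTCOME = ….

#0 0x4a→b9/s1 MISS; vc=[]
#1 0x4f→b9/s1 L1-HIT; vc=[]
#2 0x49→b9/s1 L1-HIT; vc=[]
#3 0x4a→b9/s1 L1-HIT; vc=[]
#4 0x4b→b9/s1 L1-HIT; vc=[]
#5 0x4a→b9/s1 L1-HIT; vc=[]
#6 0x48→b9/s1 L1-HIT; vc=[]
#7 0x5a→b11/s1 MISS; vc=[9]
#8 0x4c→b9/s1 VC-HIT; vc=[11]
#9 0x1a→b3/s1 MISS; vc=[11,9]
#10 0x1b→b3/s1 L1-HIT; vc=[11,9]
#11 0x4a→b9/s1 VC-HIT; vc=[11,3]
#12 0x4e→b9/s1 L1-HIT; vc=[11,3]
#13 0x6c→b13/s1 MISS; vc=[11,3,9]
#14 0x4d→b9/s1 VC-HIT; vc=[11,3,13]
#15 0x1c→b3/s1 VC-HIT; vc=[11,9,13]

OUTCOME = VC-HIT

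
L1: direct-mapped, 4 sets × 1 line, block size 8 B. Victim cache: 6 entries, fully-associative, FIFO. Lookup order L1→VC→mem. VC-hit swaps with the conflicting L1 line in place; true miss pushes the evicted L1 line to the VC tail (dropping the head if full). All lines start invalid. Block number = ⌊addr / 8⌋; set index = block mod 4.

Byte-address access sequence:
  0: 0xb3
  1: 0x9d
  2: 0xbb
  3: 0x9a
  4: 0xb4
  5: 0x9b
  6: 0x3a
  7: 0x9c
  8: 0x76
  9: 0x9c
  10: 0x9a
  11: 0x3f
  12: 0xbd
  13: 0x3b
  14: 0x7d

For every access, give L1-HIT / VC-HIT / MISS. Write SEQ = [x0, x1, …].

  [0] addr=0xb3 blk=22 s=2: MISS | VC []
  [1] addr=0x9d blk=19 s=3: MISS | VC []
  [2] addr=0xbb blk=23 s=3: MISS | VC [19]
  [3] addr=0x9a blk=19 s=3: VC-HIT | VC [23]
  [4] addr=0xb4 blk=22 s=2: L1-HIT | VC [23]
  [5] addr=0x9b blk=19 s=3: L1-HIT | VC [23]
  [6] addr=0x3a blk=7 s=3: MISS | VC [23, 19]
  [7] addr=0x9c blk=19 s=3: VC-HIT | VC [23, 7]
  [8] addr=0x76 blk=14 s=2: MISS | VC [23, 7, 22]
  [9] addr=0x9c blk=19 s=3: L1-HIT | VC [23, 7, 22]
  [10] addr=0x9a blk=19 s=3: L1-HIT | VC [23, 7, 22]
  [11] addr=0x3f blk=7 s=3: VC-HIT | VC [23, 19, 22]
  [12] addr=0xbd blk=23 s=3: VC-HIT | VC [7, 19, 22]
  [13] addr=0x3b blk=7 s=3: VC-HIT | VC [23, 19, 22]
  [14] addr=0x7d blk=15 s=3: MISS | VC [23, 19, 22, 7]

SEQ = [MISS, MISS, MISS, VC-HIT, L1-HIT, L1-HIT, MISS, VC-HIT, MISS, L1-HIT, L1-HIT, VC-HIT, VC-HIT, VC-HIT, MISS]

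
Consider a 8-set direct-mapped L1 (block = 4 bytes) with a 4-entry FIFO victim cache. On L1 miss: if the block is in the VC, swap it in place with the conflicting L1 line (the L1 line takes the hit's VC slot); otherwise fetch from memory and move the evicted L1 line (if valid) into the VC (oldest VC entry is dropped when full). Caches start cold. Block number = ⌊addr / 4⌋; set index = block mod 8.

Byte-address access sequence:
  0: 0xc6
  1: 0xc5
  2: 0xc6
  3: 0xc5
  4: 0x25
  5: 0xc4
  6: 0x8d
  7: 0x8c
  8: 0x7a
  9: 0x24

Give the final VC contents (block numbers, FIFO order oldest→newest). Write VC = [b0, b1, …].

VC = [49]

#0 0xc6→b49/s1 MISS; vc=[]
#1 0xc5→b49/s1 L1-HIT; vc=[]
#2 0xc6→b49/s1 L1-HIT; vc=[]
#3 0xc5→b49/s1 L1-HIT; vc=[]
#4 0x25→b9/s1 MISS; vc=[49]
#5 0xc4→b49/s1 VC-HIT; vc=[9]
#6 0x8d→b35/s3 MISS; vc=[9]
#7 0x8c→b35/s3 L1-HIT; vc=[9]
#8 0x7a→b30/s6 MISS; vc=[9]
#9 0x24→b9/s1 VC-HIT; vc=[49]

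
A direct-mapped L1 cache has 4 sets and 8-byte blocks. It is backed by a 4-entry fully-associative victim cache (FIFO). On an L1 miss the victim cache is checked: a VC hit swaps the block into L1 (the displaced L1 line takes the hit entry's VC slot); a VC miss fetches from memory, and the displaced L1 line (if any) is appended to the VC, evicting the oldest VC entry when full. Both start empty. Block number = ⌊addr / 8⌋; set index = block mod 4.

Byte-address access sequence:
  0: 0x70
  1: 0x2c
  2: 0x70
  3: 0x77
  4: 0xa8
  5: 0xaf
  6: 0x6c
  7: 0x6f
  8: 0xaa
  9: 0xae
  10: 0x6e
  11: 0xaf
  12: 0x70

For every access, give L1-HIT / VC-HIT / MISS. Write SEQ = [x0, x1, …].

#0 0x70→b14/s2 MISS; vc=[]
#1 0x2c→b5/s1 MISS; vc=[]
#2 0x70→b14/s2 L1-HIT; vc=[]
#3 0x77→b14/s2 L1-HIT; vc=[]
#4 0xa8→b21/s1 MISS; vc=[5]
#5 0xaf→b21/s1 L1-HIT; vc=[5]
#6 0x6c→b13/s1 MISS; vc=[5,21]
#7 0x6f→b13/s1 L1-HIT; vc=[5,21]
#8 0xaa→b21/s1 VC-HIT; vc=[5,13]
#9 0xae→b21/s1 L1-HIT; vc=[5,13]
#10 0x6e→b13/s1 VC-HIT; vc=[5,21]
#11 0xaf→b21/s1 VC-HIT; vc=[5,13]
#12 0x70→b14/s2 L1-HIT; vc=[5,13]

SEQ = [MISS, MISS, L1-HIT, L1-HIT, MISS, L1-HIT, MISS, L1-HIT, VC-HIT, L1-HIT, VC-HIT, VC-HIT, L1-HIT]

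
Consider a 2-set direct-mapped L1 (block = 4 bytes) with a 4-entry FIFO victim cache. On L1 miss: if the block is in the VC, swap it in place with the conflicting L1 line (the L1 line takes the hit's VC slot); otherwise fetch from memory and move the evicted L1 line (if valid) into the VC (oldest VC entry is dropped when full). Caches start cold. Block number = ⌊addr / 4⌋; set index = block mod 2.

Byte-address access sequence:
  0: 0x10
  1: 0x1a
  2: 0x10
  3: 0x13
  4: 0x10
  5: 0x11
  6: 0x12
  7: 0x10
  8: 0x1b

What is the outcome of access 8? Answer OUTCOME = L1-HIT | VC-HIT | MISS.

#0 0x10→b4/s0 MISS; vc=[]
#1 0x1a→b6/s0 MISS; vc=[4]
#2 0x10→b4/s0 VC-HIT; vc=[6]
#3 0x13→b4/s0 L1-HIT; vc=[6]
#4 0x10→b4/s0 L1-HIT; vc=[6]
#5 0x11→b4/s0 L1-HIT; vc=[6]
#6 0x12→b4/s0 L1-HIT; vc=[6]
#7 0x10→b4/s0 L1-HIT; vc=[6]
#8 0x1b→b6/s0 VC-HIT; vc=[4]

OUTCOME = VC-HIT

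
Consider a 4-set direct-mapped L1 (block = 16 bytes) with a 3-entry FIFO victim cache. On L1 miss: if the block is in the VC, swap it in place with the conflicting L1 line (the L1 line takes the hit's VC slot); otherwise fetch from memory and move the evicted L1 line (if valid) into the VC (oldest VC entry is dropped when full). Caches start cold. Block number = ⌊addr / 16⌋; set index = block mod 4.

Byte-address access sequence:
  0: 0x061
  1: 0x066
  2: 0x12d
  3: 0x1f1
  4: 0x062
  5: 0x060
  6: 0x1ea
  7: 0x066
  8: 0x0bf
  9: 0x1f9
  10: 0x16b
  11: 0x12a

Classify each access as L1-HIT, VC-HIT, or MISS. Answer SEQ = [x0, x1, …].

#0 0x61→b6/s2 MISS; vc=[]
#1 0x66→b6/s2 L1-HIT; vc=[]
#2 0x12d→b18/s2 MISS; vc=[6]
#3 0x1f1→b31/s3 MISS; vc=[6]
#4 0x62→b6/s2 VC-HIT; vc=[18]
#5 0x60→b6/s2 L1-HIT; vc=[18]
#6 0x1ea→b30/s2 MISS; vc=[18,6]
#7 0x66→b6/s2 VC-HIT; vc=[18,30]
#8 0xbf→b11/s3 MISS; vc=[18,30,31]
#9 0x1f9→b31/s3 VC-HIT; vc=[18,30,11]
#10 0x16b→b22/s2 MISS; vc=[30,11,6]
#11 0x12a→b18/s2 MISS; vc=[11,6,22]

SEQ = [MISS, L1-HIT, MISS, MISS, VC-HIT, L1-HIT, MISS, VC-HIT, MISS, VC-HIT, MISS, MISS]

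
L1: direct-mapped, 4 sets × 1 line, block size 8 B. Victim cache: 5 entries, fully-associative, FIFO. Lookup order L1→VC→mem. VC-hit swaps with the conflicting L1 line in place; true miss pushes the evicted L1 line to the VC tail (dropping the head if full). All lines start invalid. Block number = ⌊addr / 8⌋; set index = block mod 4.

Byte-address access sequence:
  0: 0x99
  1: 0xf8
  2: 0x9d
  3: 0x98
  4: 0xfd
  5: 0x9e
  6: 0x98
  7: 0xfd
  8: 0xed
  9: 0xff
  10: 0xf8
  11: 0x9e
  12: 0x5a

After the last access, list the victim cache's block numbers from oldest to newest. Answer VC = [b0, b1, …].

0: 0x99 (blk 19, set 3) → MISS  vc=[]
1: 0xf8 (blk 31, set 3) → MISS  vc=[19]
2: 0x9d (blk 19, set 3) → VC-HIT  vc=[31]
3: 0x98 (blk 19, set 3) → L1-HIT  vc=[31]
4: 0xfd (blk 31, set 3) → VC-HIT  vc=[19]
5: 0x9e (blk 19, set 3) → VC-HIT  vc=[31]
6: 0x98 (blk 19, set 3) → L1-HIT  vc=[31]
7: 0xfd (blk 31, set 3) → VC-HIT  vc=[19]
8: 0xed (blk 29, set 1) → MISS  vc=[19]
9: 0xff (blk 31, set 3) → L1-HIT  vc=[19]
10: 0xf8 (blk 31, set 3) → L1-HIT  vc=[19]
11: 0x9e (blk 19, set 3) → VC-HIT  vc=[31]
12: 0x5a (blk 11, set 3) → MISS  vc=[31, 19]

VC = [31, 19]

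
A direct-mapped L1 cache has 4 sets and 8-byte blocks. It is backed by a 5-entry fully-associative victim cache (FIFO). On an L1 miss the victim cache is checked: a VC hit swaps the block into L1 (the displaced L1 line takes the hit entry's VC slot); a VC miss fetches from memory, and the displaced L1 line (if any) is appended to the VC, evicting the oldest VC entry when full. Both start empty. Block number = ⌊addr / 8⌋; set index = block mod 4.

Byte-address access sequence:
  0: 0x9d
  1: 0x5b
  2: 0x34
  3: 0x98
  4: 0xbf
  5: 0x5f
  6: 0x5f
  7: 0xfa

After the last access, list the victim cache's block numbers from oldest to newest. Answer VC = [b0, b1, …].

VC = [23, 19, 11]

0: 0x9d (blk 19, set 3) → MISS  vc=[]
1: 0x5b (blk 11, set 3) → MISS  vc=[19]
2: 0x34 (blk 6, set 2) → MISS  vc=[19]
3: 0x98 (blk 19, set 3) → VC-HIT  vc=[11]
4: 0xbf (blk 23, set 3) → MISS  vc=[11, 19]
5: 0x5f (blk 11, set 3) → VC-HIT  vc=[23, 19]
6: 0x5f (blk 11, set 3) → L1-HIT  vc=[23, 19]
7: 0xfa (blk 31, set 3) → MISS  vc=[23, 19, 11]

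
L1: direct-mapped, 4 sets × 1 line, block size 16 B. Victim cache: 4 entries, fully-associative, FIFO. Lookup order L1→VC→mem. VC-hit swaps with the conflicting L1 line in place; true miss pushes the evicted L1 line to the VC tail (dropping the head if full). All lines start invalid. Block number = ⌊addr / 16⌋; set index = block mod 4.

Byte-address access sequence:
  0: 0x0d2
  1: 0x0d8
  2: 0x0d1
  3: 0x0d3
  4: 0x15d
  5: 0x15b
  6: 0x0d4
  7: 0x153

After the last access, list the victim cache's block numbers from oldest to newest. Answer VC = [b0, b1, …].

VC = [13]

#0 0xd2→b13/s1 MISS; vc=[]
#1 0xd8→b13/s1 L1-HIT; vc=[]
#2 0xd1→b13/s1 L1-HIT; vc=[]
#3 0xd3→b13/s1 L1-HIT; vc=[]
#4 0x15d→b21/s1 MISS; vc=[13]
#5 0x15b→b21/s1 L1-HIT; vc=[13]
#6 0xd4→b13/s1 VC-HIT; vc=[21]
#7 0x153→b21/s1 VC-HIT; vc=[13]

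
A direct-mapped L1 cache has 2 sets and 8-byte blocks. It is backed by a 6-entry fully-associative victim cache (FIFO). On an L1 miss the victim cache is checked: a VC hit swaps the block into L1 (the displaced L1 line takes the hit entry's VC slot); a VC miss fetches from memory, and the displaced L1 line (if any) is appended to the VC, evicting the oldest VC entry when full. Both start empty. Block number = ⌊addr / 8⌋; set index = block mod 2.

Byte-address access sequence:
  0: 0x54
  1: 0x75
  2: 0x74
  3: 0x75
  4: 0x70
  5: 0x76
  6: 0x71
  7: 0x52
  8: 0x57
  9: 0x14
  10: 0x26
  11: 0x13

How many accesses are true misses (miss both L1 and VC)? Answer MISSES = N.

  [0] addr=0x54 blk=10 s=0: MISS | VC []
  [1] addr=0x75 blk=14 s=0: MISS | VC [10]
  [2] addr=0x74 blk=14 s=0: L1-HIT | VC [10]
  [3] addr=0x75 blk=14 s=0: L1-HIT | VC [10]
  [4] addr=0x70 blk=14 s=0: L1-HIT | VC [10]
  [5] addr=0x76 blk=14 s=0: L1-HIT | VC [10]
  [6] addr=0x71 blk=14 s=0: L1-HIT | VC [10]
  [7] addr=0x52 blk=10 s=0: VC-HIT | VC [14]
  [8] addr=0x57 blk=10 s=0: L1-HIT | VC [14]
  [9] addr=0x14 blk=2 s=0: MISS | VC [14, 10]
  [10] addr=0x26 blk=4 s=0: MISS | VC [14, 10, 2]
  [11] addr=0x13 blk=2 s=0: VC-HIT | VC [14, 10, 4]

MISSES = 4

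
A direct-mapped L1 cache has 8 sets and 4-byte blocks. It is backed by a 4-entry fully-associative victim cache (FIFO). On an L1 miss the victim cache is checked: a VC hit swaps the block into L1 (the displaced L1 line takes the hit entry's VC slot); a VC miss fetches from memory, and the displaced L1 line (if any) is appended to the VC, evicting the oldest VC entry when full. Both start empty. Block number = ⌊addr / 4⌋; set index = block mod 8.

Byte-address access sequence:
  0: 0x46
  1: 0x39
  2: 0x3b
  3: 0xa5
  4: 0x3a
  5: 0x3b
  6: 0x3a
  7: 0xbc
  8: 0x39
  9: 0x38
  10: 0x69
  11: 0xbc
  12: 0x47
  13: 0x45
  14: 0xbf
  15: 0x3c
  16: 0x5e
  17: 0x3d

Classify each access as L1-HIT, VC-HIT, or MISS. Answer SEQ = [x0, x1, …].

SEQ = [MISS, MISS, L1-HIT, MISS, L1-HIT, L1-HIT, L1-HIT, MISS, L1-HIT, L1-HIT, MISS, L1-HIT, VC-HIT, L1-HIT, L1-HIT, MISS, MISS, VC-HIT]

#0 0x46→b17/s1 MISS; vc=[]
#1 0x39→b14/s6 MISS; vc=[]
#2 0x3b→b14/s6 L1-HIT; vc=[]
#3 0xa5→b41/s1 MISS; vc=[17]
#4 0x3a→b14/s6 L1-HIT; vc=[17]
#5 0x3b→b14/s6 L1-HIT; vc=[17]
#6 0x3a→b14/s6 L1-HIT; vc=[17]
#7 0xbc→b47/s7 MISS; vc=[17]
#8 0x39→b14/s6 L1-HIT; vc=[17]
#9 0x38→b14/s6 L1-HIT; vc=[17]
#10 0x69→b26/s2 MISS; vc=[17]
#11 0xbc→b47/s7 L1-HIT; vc=[17]
#12 0x47→b17/s1 VC-HIT; vc=[41]
#13 0x45→b17/s1 L1-HIT; vc=[41]
#14 0xbf→b47/s7 L1-HIT; vc=[41]
#15 0x3c→b15/s7 MISS; vc=[41,47]
#16 0x5e→b23/s7 MISS; vc=[41,47,15]
#17 0x3d→b15/s7 VC-HIT; vc=[41,47,23]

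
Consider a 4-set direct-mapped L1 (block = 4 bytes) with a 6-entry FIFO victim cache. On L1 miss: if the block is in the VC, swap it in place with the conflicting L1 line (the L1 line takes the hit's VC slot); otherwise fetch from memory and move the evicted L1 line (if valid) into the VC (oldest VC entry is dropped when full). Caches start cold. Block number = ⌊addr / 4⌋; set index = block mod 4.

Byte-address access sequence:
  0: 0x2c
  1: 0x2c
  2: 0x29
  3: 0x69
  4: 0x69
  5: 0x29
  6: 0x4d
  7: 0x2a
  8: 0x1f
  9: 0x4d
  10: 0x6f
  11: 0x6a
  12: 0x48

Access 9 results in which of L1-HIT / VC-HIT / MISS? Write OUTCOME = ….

  [0] addr=0x2c blk=11 s=3: MISS | VC []
  [1] addr=0x2c blk=11 s=3: L1-HIT | VC []
  [2] addr=0x29 blk=10 s=2: MISS | VC []
  [3] addr=0x69 blk=26 s=2: MISS | VC [10]
  [4] addr=0x69 blk=26 s=2: L1-HIT | VC [10]
  [5] addr=0x29 blk=10 s=2: VC-HIT | VC [26]
  [6] addr=0x4d blk=19 s=3: MISS | VC [26, 11]
  [7] addr=0x2a blk=10 s=2: L1-HIT | VC [26, 11]
  [8] addr=0x1f blk=7 s=3: MISS | VC [26, 11, 19]
  [9] addr=0x4d blk=19 s=3: VC-HIT | VC [26, 11, 7]
  [10] addr=0x6f blk=27 s=3: MISS | VC [26, 11, 7, 19]
  [11] addr=0x6a blk=26 s=2: VC-HIT | VC [10, 11, 7, 19]
  [12] addr=0x48 blk=18 s=2: MISS | VC [10, 11, 7, 19, 26]

OUTCOME = VC-HIT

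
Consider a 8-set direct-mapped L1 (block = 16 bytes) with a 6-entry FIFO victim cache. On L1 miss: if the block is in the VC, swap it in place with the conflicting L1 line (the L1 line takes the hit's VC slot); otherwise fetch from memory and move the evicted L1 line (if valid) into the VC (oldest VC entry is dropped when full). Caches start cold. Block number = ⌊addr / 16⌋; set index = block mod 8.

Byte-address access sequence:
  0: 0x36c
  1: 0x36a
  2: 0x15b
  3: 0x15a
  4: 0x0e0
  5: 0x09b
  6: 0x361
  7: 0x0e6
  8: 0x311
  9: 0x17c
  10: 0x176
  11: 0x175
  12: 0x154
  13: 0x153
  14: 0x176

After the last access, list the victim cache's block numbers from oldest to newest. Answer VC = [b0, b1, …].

0: 0x36c (blk 54, set 6) → MISS  vc=[]
1: 0x36a (blk 54, set 6) → L1-HIT  vc=[]
2: 0x15b (blk 21, set 5) → MISS  vc=[]
3: 0x15a (blk 21, set 5) → L1-HIT  vc=[]
4: 0xe0 (blk 14, set 6) → MISS  vc=[54]
5: 0x9b (blk 9, set 1) → MISS  vc=[54]
6: 0x361 (blk 54, set 6) → VC-HIT  vc=[14]
7: 0xe6 (blk 14, set 6) → VC-HIT  vc=[54]
8: 0x311 (blk 49, set 1) → MISS  vc=[54, 9]
9: 0x17c (blk 23, set 7) → MISS  vc=[54, 9]
10: 0x176 (blk 23, set 7) → L1-HIT  vc=[54, 9]
11: 0x175 (blk 23, set 7) → L1-HIT  vc=[54, 9]
12: 0x154 (blk 21, set 5) → L1-HIT  vc=[54, 9]
13: 0x153 (blk 21, set 5) → L1-HIT  vc=[54, 9]
14: 0x176 (blk 23, set 7) → L1-HIT  vc=[54, 9]

VC = [54, 9]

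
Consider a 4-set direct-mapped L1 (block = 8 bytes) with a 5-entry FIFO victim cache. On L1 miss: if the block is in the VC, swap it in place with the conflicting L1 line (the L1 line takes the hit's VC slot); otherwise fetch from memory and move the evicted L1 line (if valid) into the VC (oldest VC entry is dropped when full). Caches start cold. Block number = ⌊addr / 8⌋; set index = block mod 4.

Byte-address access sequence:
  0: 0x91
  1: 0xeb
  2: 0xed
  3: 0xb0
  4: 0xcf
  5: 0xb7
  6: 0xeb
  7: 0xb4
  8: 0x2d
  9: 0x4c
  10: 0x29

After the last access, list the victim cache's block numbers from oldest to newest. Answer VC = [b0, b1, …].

VC = [18, 25, 29, 9]

#0 0x91→b18/s2 MISS; vc=[]
#1 0xeb→b29/s1 MISS; vc=[]
#2 0xed→b29/s1 L1-HIT; vc=[]
#3 0xb0→b22/s2 MISS; vc=[18]
#4 0xcf→b25/s1 MISS; vc=[18,29]
#5 0xb7→b22/s2 L1-HIT; vc=[18,29]
#6 0xeb→b29/s1 VC-HIT; vc=[18,25]
#7 0xb4→b22/s2 L1-HIT; vc=[18,25]
#8 0x2d→b5/s1 MISS; vc=[18,25,29]
#9 0x4c→b9/s1 MISS; vc=[18,25,29,5]
#10 0x29→b5/s1 VC-HIT; vc=[18,25,29,9]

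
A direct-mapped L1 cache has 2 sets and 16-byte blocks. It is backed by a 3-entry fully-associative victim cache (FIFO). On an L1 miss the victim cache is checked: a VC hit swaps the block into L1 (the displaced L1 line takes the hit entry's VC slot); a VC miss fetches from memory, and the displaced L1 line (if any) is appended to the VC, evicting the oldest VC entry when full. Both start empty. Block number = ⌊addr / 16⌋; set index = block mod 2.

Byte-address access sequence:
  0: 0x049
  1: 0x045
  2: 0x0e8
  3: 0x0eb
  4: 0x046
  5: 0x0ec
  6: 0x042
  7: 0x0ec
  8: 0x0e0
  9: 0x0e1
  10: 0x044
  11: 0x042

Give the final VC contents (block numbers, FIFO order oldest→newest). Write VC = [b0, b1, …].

VC = [14]

0: 0x49 (blk 4, set 0) → MISS  vc=[]
1: 0x45 (blk 4, set 0) → L1-HIT  vc=[]
2: 0xe8 (blk 14, set 0) → MISS  vc=[4]
3: 0xeb (blk 14, set 0) → L1-HIT  vc=[4]
4: 0x46 (blk 4, set 0) → VC-HIT  vc=[14]
5: 0xec (blk 14, set 0) → VC-HIT  vc=[4]
6: 0x42 (blk 4, set 0) → VC-HIT  vc=[14]
7: 0xec (blk 14, set 0) → VC-HIT  vc=[4]
8: 0xe0 (blk 14, set 0) → L1-HIT  vc=[4]
9: 0xe1 (blk 14, set 0) → L1-HIT  vc=[4]
10: 0x44 (blk 4, set 0) → VC-HIT  vc=[14]
11: 0x42 (blk 4, set 0) → L1-HIT  vc=[14]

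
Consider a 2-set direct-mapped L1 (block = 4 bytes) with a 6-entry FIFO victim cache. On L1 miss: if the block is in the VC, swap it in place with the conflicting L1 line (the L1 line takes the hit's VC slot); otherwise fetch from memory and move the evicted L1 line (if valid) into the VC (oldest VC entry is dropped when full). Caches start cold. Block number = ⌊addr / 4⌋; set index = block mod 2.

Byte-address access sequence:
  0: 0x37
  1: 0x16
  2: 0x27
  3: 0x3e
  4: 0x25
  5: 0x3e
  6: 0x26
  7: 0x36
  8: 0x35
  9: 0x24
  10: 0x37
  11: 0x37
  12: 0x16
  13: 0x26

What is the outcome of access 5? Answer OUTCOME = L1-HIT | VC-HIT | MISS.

#0 0x37→b13/s1 MISS; vc=[]
#1 0x16→b5/s1 MISS; vc=[13]
#2 0x27→b9/s1 MISS; vc=[13,5]
#3 0x3e→b15/s1 MISS; vc=[13,5,9]
#4 0x25→b9/s1 VC-HIT; vc=[13,5,15]
#5 0x3e→b15/s1 VC-HIT; vc=[13,5,9]
#6 0x26→b9/s1 VC-HIT; vc=[13,5,15]
#7 0x36→b13/s1 VC-HIT; vc=[9,5,15]
#8 0x35→b13/s1 L1-HIT; vc=[9,5,15]
#9 0x24→b9/s1 VC-HIT; vc=[13,5,15]
#10 0x37→b13/s1 VC-HIT; vc=[9,5,15]
#11 0x37→b13/s1 L1-HIT; vc=[9,5,15]
#12 0x16→b5/s1 VC-HIT; vc=[9,13,15]
#13 0x26→b9/s1 VC-HIT; vc=[5,13,15]

OUTCOME = VC-HIT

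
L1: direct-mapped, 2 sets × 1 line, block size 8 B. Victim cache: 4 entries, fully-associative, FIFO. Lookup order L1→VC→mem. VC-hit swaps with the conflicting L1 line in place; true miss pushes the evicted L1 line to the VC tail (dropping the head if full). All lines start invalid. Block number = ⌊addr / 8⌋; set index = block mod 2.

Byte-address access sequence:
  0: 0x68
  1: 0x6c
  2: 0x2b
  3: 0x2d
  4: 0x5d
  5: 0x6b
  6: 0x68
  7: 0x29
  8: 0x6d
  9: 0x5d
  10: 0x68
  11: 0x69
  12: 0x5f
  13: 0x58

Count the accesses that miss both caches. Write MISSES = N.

  [0] addr=0x68 blk=13 s=1: MISS | VC []
  [1] addr=0x6c blk=13 s=1: L1-HIT | VC []
  [2] addr=0x2b blk=5 s=1: MISS | VC [13]
  [3] addr=0x2d blk=5 s=1: L1-HIT | VC [13]
  [4] addr=0x5d blk=11 s=1: MISS | VC [13, 5]
  [5] addr=0x6b blk=13 s=1: VC-HIT | VC [11, 5]
  [6] addr=0x68 blk=13 s=1: L1-HIT | VC [11, 5]
  [7] addr=0x29 blk=5 s=1: VC-HIT | VC [11, 13]
  [8] addr=0x6d blk=13 s=1: VC-HIT | VC [11, 5]
  [9] addr=0x5d blk=11 s=1: VC-HIT | VC [13, 5]
  [10] addr=0x68 blk=13 s=1: VC-HIT | VC [11, 5]
  [11] addr=0x69 blk=13 s=1: L1-HIT | VC [11, 5]
  [12] addr=0x5f blk=11 s=1: VC-HIT | VC [13, 5]
  [13] addr=0x58 blk=11 s=1: L1-HIT | VC [13, 5]

MISSES = 3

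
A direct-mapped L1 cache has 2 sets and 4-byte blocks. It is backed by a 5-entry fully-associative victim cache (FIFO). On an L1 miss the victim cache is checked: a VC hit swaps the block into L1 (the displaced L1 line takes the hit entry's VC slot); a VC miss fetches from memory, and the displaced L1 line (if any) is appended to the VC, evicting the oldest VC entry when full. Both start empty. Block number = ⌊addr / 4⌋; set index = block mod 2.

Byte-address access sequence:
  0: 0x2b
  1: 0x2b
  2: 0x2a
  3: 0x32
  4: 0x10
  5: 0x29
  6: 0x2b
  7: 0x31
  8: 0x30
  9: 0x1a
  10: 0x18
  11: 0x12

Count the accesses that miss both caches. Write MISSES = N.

0: 0x2b (blk 10, set 0) → MISS  vc=[]
1: 0x2b (blk 10, set 0) → L1-HIT  vc=[]
2: 0x2a (blk 10, set 0) → L1-HIT  vc=[]
3: 0x32 (blk 12, set 0) → MISS  vc=[10]
4: 0x10 (blk 4, set 0) → MISS  vc=[10, 12]
5: 0x29 (blk 10, set 0) → VC-HIT  vc=[4, 12]
6: 0x2b (blk 10, set 0) → L1-HIT  vc=[4, 12]
7: 0x31 (blk 12, set 0) → VC-HIT  vc=[4, 10]
8: 0x30 (blk 12, set 0) → L1-HIT  vc=[4, 10]
9: 0x1a (blk 6, set 0) → MISS  vc=[4, 10, 12]
10: 0x18 (blk 6, set 0) → L1-HIT  vc=[4, 10, 12]
11: 0x12 (blk 4, set 0) → VC-HIT  vc=[6, 10, 12]

MISSES = 4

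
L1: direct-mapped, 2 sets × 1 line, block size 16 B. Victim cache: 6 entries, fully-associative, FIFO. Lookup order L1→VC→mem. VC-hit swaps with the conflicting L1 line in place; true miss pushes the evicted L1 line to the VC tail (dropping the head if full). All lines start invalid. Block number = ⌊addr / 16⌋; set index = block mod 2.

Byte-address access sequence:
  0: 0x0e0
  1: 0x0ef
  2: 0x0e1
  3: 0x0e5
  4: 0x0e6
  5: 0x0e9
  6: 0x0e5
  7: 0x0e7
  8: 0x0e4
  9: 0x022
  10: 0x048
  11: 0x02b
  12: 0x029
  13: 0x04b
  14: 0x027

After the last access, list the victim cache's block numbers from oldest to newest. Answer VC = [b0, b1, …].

VC = [14, 4]

0: 0xe0 (blk 14, set 0) → MISS  vc=[]
1: 0xef (blk 14, set 0) → L1-HIT  vc=[]
2: 0xe1 (blk 14, set 0) → L1-HIT  vc=[]
3: 0xe5 (blk 14, set 0) → L1-HIT  vc=[]
4: 0xe6 (blk 14, set 0) → L1-HIT  vc=[]
5: 0xe9 (blk 14, set 0) → L1-HIT  vc=[]
6: 0xe5 (blk 14, set 0) → L1-HIT  vc=[]
7: 0xe7 (blk 14, set 0) → L1-HIT  vc=[]
8: 0xe4 (blk 14, set 0) → L1-HIT  vc=[]
9: 0x22 (blk 2, set 0) → MISS  vc=[14]
10: 0x48 (blk 4, set 0) → MISS  vc=[14, 2]
11: 0x2b (blk 2, set 0) → VC-HIT  vc=[14, 4]
12: 0x29 (blk 2, set 0) → L1-HIT  vc=[14, 4]
13: 0x4b (blk 4, set 0) → VC-HIT  vc=[14, 2]
14: 0x27 (blk 2, set 0) → VC-HIT  vc=[14, 4]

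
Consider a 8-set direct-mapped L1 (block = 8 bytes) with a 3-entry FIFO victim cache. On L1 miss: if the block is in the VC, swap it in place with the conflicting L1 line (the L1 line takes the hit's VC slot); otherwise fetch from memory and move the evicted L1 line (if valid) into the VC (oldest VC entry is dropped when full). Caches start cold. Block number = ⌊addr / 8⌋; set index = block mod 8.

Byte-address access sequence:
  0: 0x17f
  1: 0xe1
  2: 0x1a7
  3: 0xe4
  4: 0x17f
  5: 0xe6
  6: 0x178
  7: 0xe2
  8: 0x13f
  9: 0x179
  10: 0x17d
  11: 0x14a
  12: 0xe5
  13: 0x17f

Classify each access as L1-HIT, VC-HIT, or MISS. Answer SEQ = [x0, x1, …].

  [0] addr=0x17f blk=47 s=7: MISS | VC []
  [1] addr=0xe1 blk=28 s=4: MISS | VC []
  [2] addr=0x1a7 blk=52 s=4: MISS | VC [28]
  [3] addr=0xe4 blk=28 s=4: VC-HIT | VC [52]
  [4] addr=0x17f blk=47 s=7: L1-HIT | VC [52]
  [5] addr=0xe6 blk=28 s=4: L1-HIT | VC [52]
  [6] addr=0x178 blk=47 s=7: L1-HIT | VC [52]
  [7] addr=0xe2 blk=28 s=4: L1-HIT | VC [52]
  [8] addr=0x13f blk=39 s=7: MISS | VC [52, 47]
  [9] addr=0x179 blk=47 s=7: VC-HIT | VC [52, 39]
  [10] addr=0x17d blk=47 s=7: L1-HIT | VC [52, 39]
  [11] addr=0x14a blk=41 s=1: MISS | VC [52, 39]
  [12] addr=0xe5 blk=28 s=4: L1-HIT | VC [52, 39]
  [13] addr=0x17f blk=47 s=7: L1-HIT | VC [52, 39]

SEQ = [MISS, MISS, MISS, VC-HIT, L1-HIT, L1-HIT, L1-HIT, L1-HIT, MISS, VC-HIT, L1-HIT, MISS, L1-HIT, L1-HIT]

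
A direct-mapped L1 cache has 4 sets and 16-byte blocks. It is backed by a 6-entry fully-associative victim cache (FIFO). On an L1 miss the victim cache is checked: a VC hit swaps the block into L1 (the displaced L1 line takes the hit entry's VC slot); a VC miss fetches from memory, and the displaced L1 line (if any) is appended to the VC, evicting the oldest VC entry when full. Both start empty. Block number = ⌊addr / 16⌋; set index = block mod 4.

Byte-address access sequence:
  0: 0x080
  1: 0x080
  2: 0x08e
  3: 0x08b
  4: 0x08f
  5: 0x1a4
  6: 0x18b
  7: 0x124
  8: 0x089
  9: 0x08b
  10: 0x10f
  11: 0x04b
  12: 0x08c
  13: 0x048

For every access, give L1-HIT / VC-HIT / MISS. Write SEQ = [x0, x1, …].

#0 0x80→b8/s0 MISS; vc=[]
#1 0x80→b8/s0 L1-HIT; vc=[]
#2 0x8e→b8/s0 L1-HIT; vc=[]
#3 0x8b→b8/s0 L1-HIT; vc=[]
#4 0x8f→b8/s0 L1-HIT; vc=[]
#5 0x1a4→b26/s2 MISS; vc=[]
#6 0x18b→b24/s0 MISS; vc=[8]
#7 0x124→b18/s2 MISS; vc=[8,26]
#8 0x89→b8/s0 VC-HIT; vc=[24,26]
#9 0x8b→b8/s0 L1-HIT; vc=[24,26]
#10 0x10f→b16/s0 MISS; vc=[24,26,8]
#11 0x4b→b4/s0 MISS; vc=[24,26,8,16]
#12 0x8c→b8/s0 VC-HIT; vc=[24,26,4,16]
#13 0x48→b4/s0 VC-HIT; vc=[24,26,8,16]

SEQ = [MISS, L1-HIT, L1-HIT, L1-HIT, L1-HIT, MISS, MISS, MISS, VC-HIT, L1-HIT, MISS, MISS, VC-HIT, VC-HIT]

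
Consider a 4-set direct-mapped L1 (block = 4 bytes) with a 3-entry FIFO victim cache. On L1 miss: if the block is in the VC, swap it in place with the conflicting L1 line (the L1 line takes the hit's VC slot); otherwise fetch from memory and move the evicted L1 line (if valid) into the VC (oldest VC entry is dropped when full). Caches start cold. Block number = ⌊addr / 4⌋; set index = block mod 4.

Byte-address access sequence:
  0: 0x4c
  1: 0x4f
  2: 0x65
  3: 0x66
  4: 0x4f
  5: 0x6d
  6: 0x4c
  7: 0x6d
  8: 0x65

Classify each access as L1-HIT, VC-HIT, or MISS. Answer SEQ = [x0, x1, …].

SEQ = [MISS, L1-HIT, MISS, L1-HIT, L1-HIT, MISS, VC-HIT, VC-HIT, L1-HIT]

  [0] addr=0x4c blk=19 s=3: MISS | VC []
  [1] addr=0x4f blk=19 s=3: L1-HIT | VC []
  [2] addr=0x65 blk=25 s=1: MISS | VC []
  [3] addr=0x66 blk=25 s=1: L1-HIT | VC []
  [4] addr=0x4f blk=19 s=3: L1-HIT | VC []
  [5] addr=0x6d blk=27 s=3: MISS | VC [19]
  [6] addr=0x4c blk=19 s=3: VC-HIT | VC [27]
  [7] addr=0x6d blk=27 s=3: VC-HIT | VC [19]
  [8] addr=0x65 blk=25 s=1: L1-HIT | VC [19]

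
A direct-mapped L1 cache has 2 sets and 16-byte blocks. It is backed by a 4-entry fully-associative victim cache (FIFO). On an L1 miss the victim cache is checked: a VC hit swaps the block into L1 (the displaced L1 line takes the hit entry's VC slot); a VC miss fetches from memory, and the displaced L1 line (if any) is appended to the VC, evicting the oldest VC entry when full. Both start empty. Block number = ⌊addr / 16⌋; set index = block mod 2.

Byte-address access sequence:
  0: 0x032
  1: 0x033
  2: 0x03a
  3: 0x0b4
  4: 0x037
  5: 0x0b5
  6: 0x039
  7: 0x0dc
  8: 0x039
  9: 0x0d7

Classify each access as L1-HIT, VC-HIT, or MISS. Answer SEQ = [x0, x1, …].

SEQ = [MISS, L1-HIT, L1-HIT, MISS, VC-HIT, VC-HIT, VC-HIT, MISS, VC-HIT, VC-HIT]

#0 0x32→b3/s1 MISS; vc=[]
#1 0x33→b3/s1 L1-HIT; vc=[]
#2 0x3a→b3/s1 L1-HIT; vc=[]
#3 0xb4→b11/s1 MISS; vc=[3]
#4 0x37→b3/s1 VC-HIT; vc=[11]
#5 0xb5→b11/s1 VC-HIT; vc=[3]
#6 0x39→b3/s1 VC-HIT; vc=[11]
#7 0xdc→b13/s1 MISS; vc=[11,3]
#8 0x39→b3/s1 VC-HIT; vc=[11,13]
#9 0xd7→b13/s1 VC-HIT; vc=[11,3]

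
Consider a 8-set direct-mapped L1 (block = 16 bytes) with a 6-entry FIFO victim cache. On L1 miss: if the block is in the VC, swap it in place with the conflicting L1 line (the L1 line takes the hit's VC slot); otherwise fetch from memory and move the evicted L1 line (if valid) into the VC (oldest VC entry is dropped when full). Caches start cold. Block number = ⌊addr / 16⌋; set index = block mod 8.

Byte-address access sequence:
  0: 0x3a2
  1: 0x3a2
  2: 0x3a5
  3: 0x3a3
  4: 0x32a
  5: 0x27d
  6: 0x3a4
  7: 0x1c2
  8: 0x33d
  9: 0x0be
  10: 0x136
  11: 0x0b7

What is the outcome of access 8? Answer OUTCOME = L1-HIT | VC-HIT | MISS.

OUTCOME = MISS

  [0] addr=0x3a2 blk=58 s=2: MISS | VC []
  [1] addr=0x3a2 blk=58 s=2: L1-HIT | VC []
  [2] addr=0x3a5 blk=58 s=2: L1-HIT | VC []
  [3] addr=0x3a3 blk=58 s=2: L1-HIT | VC []
  [4] addr=0x32a blk=50 s=2: MISS | VC [58]
  [5] addr=0x27d blk=39 s=7: MISS | VC [58]
  [6] addr=0x3a4 blk=58 s=2: VC-HIT | VC [50]
  [7] addr=0x1c2 blk=28 s=4: MISS | VC [50]
  [8] addr=0x33d blk=51 s=3: MISS | VC [50]
  [9] addr=0xbe blk=11 s=3: MISS | VC [50, 51]
  [10] addr=0x136 blk=19 s=3: MISS | VC [50, 51, 11]
  [11] addr=0xb7 blk=11 s=3: VC-HIT | VC [50, 51, 19]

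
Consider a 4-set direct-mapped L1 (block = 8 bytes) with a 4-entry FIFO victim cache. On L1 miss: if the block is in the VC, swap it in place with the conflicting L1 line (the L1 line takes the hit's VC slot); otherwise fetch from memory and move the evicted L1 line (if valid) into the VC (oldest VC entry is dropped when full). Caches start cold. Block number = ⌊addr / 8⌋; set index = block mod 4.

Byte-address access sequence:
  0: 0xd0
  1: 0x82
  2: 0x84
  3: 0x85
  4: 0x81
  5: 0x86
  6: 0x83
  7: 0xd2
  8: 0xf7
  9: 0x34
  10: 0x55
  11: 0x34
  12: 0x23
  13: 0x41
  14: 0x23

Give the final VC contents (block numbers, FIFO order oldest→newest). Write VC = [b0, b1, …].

0: 0xd0 (blk 26, set 2) → MISS  vc=[]
1: 0x82 (blk 16, set 0) → MISS  vc=[]
2: 0x84 (blk 16, set 0) → L1-HIT  vc=[]
3: 0x85 (blk 16, set 0) → L1-HIT  vc=[]
4: 0x81 (blk 16, set 0) → L1-HIT  vc=[]
5: 0x86 (blk 16, set 0) → L1-HIT  vc=[]
6: 0x83 (blk 16, set 0) → L1-HIT  vc=[]
7: 0xd2 (blk 26, set 2) → L1-HIT  vc=[]
8: 0xf7 (blk 30, set 2) → MISS  vc=[26]
9: 0x34 (blk 6, set 2) → MISS  vc=[26, 30]
10: 0x55 (blk 10, set 2) → MISS  vc=[26, 30, 6]
11: 0x34 (blk 6, set 2) → VC-HIT  vc=[26, 30, 10]
12: 0x23 (blk 4, set 0) → MISS  vc=[26, 30, 10, 16]
13: 0x41 (blk 8, set 0) → MISS  vc=[30, 10, 16, 4]
14: 0x23 (blk 4, set 0) → VC-HIT  vc=[30, 10, 16, 8]

VC = [30, 10, 16, 8]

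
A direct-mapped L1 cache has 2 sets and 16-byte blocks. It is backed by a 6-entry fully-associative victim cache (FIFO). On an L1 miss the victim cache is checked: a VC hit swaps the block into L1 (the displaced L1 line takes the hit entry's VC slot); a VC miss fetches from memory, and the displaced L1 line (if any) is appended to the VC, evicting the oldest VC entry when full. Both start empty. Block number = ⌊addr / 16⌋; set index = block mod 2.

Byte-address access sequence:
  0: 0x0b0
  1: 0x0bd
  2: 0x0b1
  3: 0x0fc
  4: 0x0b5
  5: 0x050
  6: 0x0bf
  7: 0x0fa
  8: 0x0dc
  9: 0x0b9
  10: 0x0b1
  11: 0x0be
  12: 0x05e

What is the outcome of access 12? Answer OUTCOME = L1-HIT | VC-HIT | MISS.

#0 0xb0→b11/s1 MISS; vc=[]
#1 0xbd→b11/s1 L1-HIT; vc=[]
#2 0xb1→b11/s1 L1-HIT; vc=[]
#3 0xfc→b15/s1 MISS; vc=[11]
#4 0xb5→b11/s1 VC-HIT; vc=[15]
#5 0x50→b5/s1 MISS; vc=[15,11]
#6 0xbf→b11/s1 VC-HIT; vc=[15,5]
#7 0xfa→b15/s1 VC-HIT; vc=[11,5]
#8 0xdc→b13/s1 MISS; vc=[11,5,15]
#9 0xb9→b11/s1 VC-HIT; vc=[13,5,15]
#10 0xb1→b11/s1 L1-HIT; vc=[13,5,15]
#11 0xbe→b11/s1 L1-HIT; vc=[13,5,15]
#12 0x5e→b5/s1 VC-HIT; vc=[13,11,15]

OUTCOME = VC-HIT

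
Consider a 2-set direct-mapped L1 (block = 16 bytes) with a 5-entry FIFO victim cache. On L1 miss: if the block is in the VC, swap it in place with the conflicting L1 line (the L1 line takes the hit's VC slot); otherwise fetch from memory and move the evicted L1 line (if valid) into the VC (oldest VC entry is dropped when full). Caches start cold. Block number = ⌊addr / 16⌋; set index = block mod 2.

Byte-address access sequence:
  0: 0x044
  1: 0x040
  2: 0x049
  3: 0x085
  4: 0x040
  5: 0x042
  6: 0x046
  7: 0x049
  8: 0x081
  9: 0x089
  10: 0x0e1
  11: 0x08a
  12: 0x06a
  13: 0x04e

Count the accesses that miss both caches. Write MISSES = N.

0: 0x44 (blk 4, set 0) → MISS  vc=[]
1: 0x40 (blk 4, set 0) → L1-HIT  vc=[]
2: 0x49 (blk 4, set 0) → L1-HIT  vc=[]
3: 0x85 (blk 8, set 0) → MISS  vc=[4]
4: 0x40 (blk 4, set 0) → VC-HIT  vc=[8]
5: 0x42 (blk 4, set 0) → L1-HIT  vc=[8]
6: 0x46 (blk 4, set 0) → L1-HIT  vc=[8]
7: 0x49 (blk 4, set 0) → L1-HIT  vc=[8]
8: 0x81 (blk 8, set 0) → VC-HIT  vc=[4]
9: 0x89 (blk 8, set 0) → L1-HIT  vc=[4]
10: 0xe1 (blk 14, set 0) → MISS  vc=[4, 8]
11: 0x8a (blk 8, set 0) → VC-HIT  vc=[4, 14]
12: 0x6a (blk 6, set 0) → MISS  vc=[4, 14, 8]
13: 0x4e (blk 4, set 0) → VC-HIT  vc=[6, 14, 8]

MISSES = 4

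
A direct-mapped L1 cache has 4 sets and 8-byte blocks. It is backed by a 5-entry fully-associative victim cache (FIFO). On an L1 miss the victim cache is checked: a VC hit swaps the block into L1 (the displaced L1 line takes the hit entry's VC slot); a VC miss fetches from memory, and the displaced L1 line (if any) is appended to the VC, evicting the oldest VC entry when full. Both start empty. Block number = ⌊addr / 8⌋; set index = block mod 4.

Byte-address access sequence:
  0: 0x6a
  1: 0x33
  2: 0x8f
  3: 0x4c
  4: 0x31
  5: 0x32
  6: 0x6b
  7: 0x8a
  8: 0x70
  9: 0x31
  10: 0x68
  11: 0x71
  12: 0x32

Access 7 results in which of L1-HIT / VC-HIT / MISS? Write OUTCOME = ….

OUTCOME = VC-HIT

  [0] addr=0x6a blk=13 s=1: MISS | VC []
  [1] addr=0x33 blk=6 s=2: MISS | VC []
  [2] addr=0x8f blk=17 s=1: MISS | VC [13]
  [3] addr=0x4c blk=9 s=1: MISS | VC [13, 17]
  [4] addr=0x31 blk=6 s=2: L1-HIT | VC [13, 17]
  [5] addr=0x32 blk=6 s=2: L1-HIT | VC [13, 17]
  [6] addr=0x6b blk=13 s=1: VC-HIT | VC [9, 17]
  [7] addr=0x8a blk=17 s=1: VC-HIT | VC [9, 13]
  [8] addr=0x70 blk=14 s=2: MISS | VC [9, 13, 6]
  [9] addr=0x31 blk=6 s=2: VC-HIT | VC [9, 13, 14]
  [10] addr=0x68 blk=13 s=1: VC-HIT | VC [9, 17, 14]
  [11] addr=0x71 blk=14 s=2: VC-HIT | VC [9, 17, 6]
  [12] addr=0x32 blk=6 s=2: VC-HIT | VC [9, 17, 14]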